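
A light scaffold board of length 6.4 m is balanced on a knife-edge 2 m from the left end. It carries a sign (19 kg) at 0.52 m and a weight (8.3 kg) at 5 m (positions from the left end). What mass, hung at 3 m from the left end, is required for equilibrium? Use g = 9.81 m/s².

Choose the knife-edge (at 2 m from the left end) as the axis so the support reaction has zero arm there.
Sign: 19 × 9.81 = 186.4 N down at 0.52 m → arm 1.48 m, τ = 186.4 × 1.48 = 275.9 N·m counterclockwise.
Weight: 8.3 × 9.81 = 81.42 N down at 5 m → arm 3 m, τ = 81.42 × 3 = 244.3 N·m clockwise.
Net moment of known loads = 31.6 N·m counterclockwise.
An unknown mass m at 3 m has arm 1 m; its moment is m·g·1 clockwise.
Στ = 0 ⇒ m × 9.81 × 1 = 31.6 ⇒ m = 31.6 / (9.81 × 1) = 3.22 kg.

m ≈ 3.22 kg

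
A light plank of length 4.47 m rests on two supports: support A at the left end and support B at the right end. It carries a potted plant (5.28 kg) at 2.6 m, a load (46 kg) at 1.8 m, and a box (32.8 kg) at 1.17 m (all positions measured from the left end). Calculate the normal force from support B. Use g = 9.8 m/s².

Choose support A as the axis so its reaction then has zero moment arm.
Potted plant: 5.28 × 9.8 = 51.74 N down at 2.6 m → arm 2.6 m, τ = 51.74 × 2.6 = 134.5 N·m clockwise.
Load: 46 × 9.8 = 450.8 N down at 1.8 m → arm 1.8 m, τ = 450.8 × 1.8 = 811.4 N·m clockwise.
Box: 32.8 × 9.8 = 321.4 N down at 1.17 m → arm 1.17 m, τ = 321.4 × 1.17 = 376 N·m clockwise.
Net load moment about support A = 1322 N·m clockwise.
Reaction R at support B is upward at 4.47 m, arm 4.47 m → moment R × 4.47 counterclockwise.
Balancing moments: R × 4.47 = 1322, giving R = 296 N.

R_B ≈ 296 N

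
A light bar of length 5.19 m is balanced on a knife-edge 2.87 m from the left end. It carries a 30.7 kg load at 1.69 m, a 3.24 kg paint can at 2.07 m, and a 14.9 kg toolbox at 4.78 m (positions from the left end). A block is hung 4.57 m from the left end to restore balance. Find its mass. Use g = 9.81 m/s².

m ≈ 6.09 kg

Choose the knife-edge (at 2.87 m from the left end) as the axis so the support reaction has zero arm there.
Load: 30.7 × 9.81 = 301.2 N down at 1.69 m → arm 1.18 m, τ = 301.2 × 1.18 = 355.4 N·m counterclockwise.
Paint can: 3.24 × 9.81 = 31.78 N down at 2.07 m → arm 0.8 m, τ = 31.78 × 0.8 = 25.42 N·m counterclockwise.
Toolbox: 14.9 × 9.81 = 146.2 N down at 4.78 m → arm 1.91 m, τ = 146.2 × 1.91 = 279.2 N·m clockwise.
Net moment of known loads = 101.6 N·m counterclockwise.
An unknown mass m at 4.57 m has arm 1.7 m; its moment is m·g·1.7 clockwise.
Setting net torque to zero: m × 9.81 × 1.7 = 101.6 → m = 101.6 / (9.81 × 1.7) = 6.09 kg.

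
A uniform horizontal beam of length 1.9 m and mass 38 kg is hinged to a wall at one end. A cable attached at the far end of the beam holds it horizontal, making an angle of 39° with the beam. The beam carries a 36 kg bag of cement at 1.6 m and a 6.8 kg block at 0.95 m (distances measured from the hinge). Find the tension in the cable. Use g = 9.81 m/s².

T ≈ 822 N

About the hinge:
Beam weight: 38 × 9.81 = 372.8 N down at 0.95 m → arm 0.95 m, τ = 372.8 × 0.95 = 354.2 N·m clockwise.
Bag of cement: 36 × 9.81 = 353.2 N down at 1.6 m → arm 1.6 m, τ = 353.2 × 1.6 = 565.1 N·m clockwise.
Block: 6.8 × 9.81 = 66.71 N down at 0.95 m → arm 0.95 m, τ = 66.71 × 0.95 = 63.37 N·m clockwise.
Total clockwise load moment = 982.7 N·m.
The cable tension T acts at 1.9 m; only its component perpendicular to the beam, T sinθ, produces torque. sin 39° = 0.6293.
For rotational equilibrium, T × 1.9 × 0.6293 = 982.7, so T = 982.7 / 1.196 = 822 N.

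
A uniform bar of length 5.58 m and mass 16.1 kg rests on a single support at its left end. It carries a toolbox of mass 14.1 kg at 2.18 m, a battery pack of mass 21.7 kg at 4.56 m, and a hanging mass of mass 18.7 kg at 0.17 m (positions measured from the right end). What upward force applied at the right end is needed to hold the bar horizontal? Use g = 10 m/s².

Taking torques about the left end:
Beam weight: 16.1 × 10 = 161 N down at 2.79 m → arm 2.79 m, τ = 161 × 2.79 = 449.2 N·m clockwise.
Toolbox: 14.1 × 10 = 141 N down at 2.18 m → arm 3.4 m, τ = 141 × 3.4 = 479.4 N·m clockwise.
Battery pack: 21.7 × 10 = 217 N down at 4.56 m → arm 1.02 m, τ = 217 × 1.02 = 221.3 N·m clockwise.
Hanging mass: 18.7 × 10 = 187 N down at 0.17 m → arm 5.41 m, τ = 187 × 5.41 = 1012 N·m clockwise.
Net moment of the loads = 2162 N·m clockwise.
The upward force F acts at the right end, arm 5.58 m, giving F × 5.58 counterclockwise.
For rotational equilibrium, F × 5.58 = 2162, so F = 2162 / 5.58 = 387 N.

F ≈ 387 N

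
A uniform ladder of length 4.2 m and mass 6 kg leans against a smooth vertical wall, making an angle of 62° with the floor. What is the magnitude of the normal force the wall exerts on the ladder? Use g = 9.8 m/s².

N_wall ≈ 15.6 N

Take moments about the foot of the ladder.
Ladder weight 6×9.8 = 58.8 N acts at 2.1 m along the ladder; its horizontal arm is 2.1·cos62° = 0.9859 m → τ = 57.97 N·m clockwise.
Wall normal N acts horizontally at the top; its moment arm is the height L sinθ = 4.2·sin62° = 3.708 m, counterclockwise.
Balancing moments: N × 3.708 = 57.97, giving N = 15.6 N.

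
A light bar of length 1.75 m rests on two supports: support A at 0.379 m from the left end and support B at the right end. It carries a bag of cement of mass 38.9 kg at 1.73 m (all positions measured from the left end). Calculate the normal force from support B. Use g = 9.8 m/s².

Taking torques about support A:
Bag of cement: 38.9 × 9.8 = 381.2 N down at 1.73 m → arm 1.351 m, τ = 381.2 × 1.351 = 515 N·m clockwise.
Net load moment about support A = 515 N·m clockwise.
Reaction R at support B is upward at 1.75 m, arm 1.371 m → moment R × 1.371 counterclockwise.
Στ = 0 ⇒ R × 1.371 = 515 ⇒ R = 376 N.

R_B ≈ 376 N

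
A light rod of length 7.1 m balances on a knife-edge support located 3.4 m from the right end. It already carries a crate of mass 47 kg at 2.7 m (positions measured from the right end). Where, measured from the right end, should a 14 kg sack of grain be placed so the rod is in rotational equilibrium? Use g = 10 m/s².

x ≈ 5.75 m from the right end

Take moments about the knife-edge support (at 3.4 m from the right end).
Crate: 47 × 10 = 470 N down at 2.7 m → arm 0.7 m, τ = 470 × 0.7 = 329 N·m clockwise.
Net moment of existing loads = 329 N·m clockwise.
The sack of grain weighs 14 × 10 = 140 N and must supply an equal counterclockwise moment, so its lever arm about the knife-edge support is 329 / 140 = 2.35 m.
That puts it at 3.4 + 2.35 = 5.75 m from the right end.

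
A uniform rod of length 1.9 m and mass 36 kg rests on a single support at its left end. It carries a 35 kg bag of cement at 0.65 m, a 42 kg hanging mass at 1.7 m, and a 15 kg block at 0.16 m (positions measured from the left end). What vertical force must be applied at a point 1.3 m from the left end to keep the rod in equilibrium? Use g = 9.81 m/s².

Sum moments about the left end (the unknown pivot reaction has zero arm there).
Beam weight: 36 × 9.81 = 353.2 N down at 0.95 m → arm 0.95 m, τ = 353.2 × 0.95 = 335.5 N·m clockwise.
Bag of cement: 35 × 9.81 = 343.4 N down at 0.65 m → arm 0.65 m, τ = 343.4 × 0.65 = 223.2 N·m clockwise.
Hanging mass: 42 × 9.81 = 412 N down at 1.7 m → arm 1.7 m, τ = 412 × 1.7 = 700.4 N·m clockwise.
Block: 15 × 9.81 = 147.2 N down at 0.16 m → arm 0.16 m, τ = 147.2 × 0.16 = 23.55 N·m clockwise.
Net moment of the loads = 1283 N·m clockwise.
The upward force F acts at a point 1.3 m from the left end, arm 1.3 m, giving F × 1.3 counterclockwise.
Στ = 0 ⇒ F × 1.3 = 1283 ⇒ F = 1283 / 1.3 = 987 N.

F ≈ 987 N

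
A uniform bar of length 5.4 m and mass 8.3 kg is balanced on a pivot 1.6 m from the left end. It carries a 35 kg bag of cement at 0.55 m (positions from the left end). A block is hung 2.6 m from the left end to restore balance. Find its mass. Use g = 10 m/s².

m ≈ 27.6 kg

Choose the pivot (at 1.6 m from the left end) as the axis so the support reaction has zero arm there.
Beam weight: 8.3 × 10 = 83 N down at 2.7 m → arm 1.1 m, τ = 83 × 1.1 = 91.3 N·m clockwise.
Bag of cement: 35 × 10 = 350 N down at 0.55 m → arm 1.05 m, τ = 350 × 1.05 = 367.5 N·m counterclockwise.
Net moment of known loads = 276.2 N·m counterclockwise.
An unknown mass m at 2.6 m has arm 1 m; its moment is m·g·1 clockwise.
Στ = 0 ⇒ m × 10 × 1 = 276.2 ⇒ m = 276.2 / (10 × 1) = 27.6 kg.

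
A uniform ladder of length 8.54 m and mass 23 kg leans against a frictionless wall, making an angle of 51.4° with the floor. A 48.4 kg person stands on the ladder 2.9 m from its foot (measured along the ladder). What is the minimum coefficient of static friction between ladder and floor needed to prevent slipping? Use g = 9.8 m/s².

Choose the foot of the ladder as the axis so the floor normal and friction both act there and drop out.
Ladder weight 23×9.8 = 225.4 N acts at 4.27 m along the ladder; its horizontal arm is 4.27·cos51.4° = 2.664 m → τ = 600.5 N·m clockwise.
Person: 48.4×9.8 = 474.3 N at 2.9 m → arm 1.809 m → τ = 858 N·m clockwise.
Wall normal N acts horizontally at the top; its moment arm is the height L sinθ = 8.54·sin51.4° = 6.674 m, counterclockwise.
Balancing moments: N × 6.674 = 1458, giving N = 218.5 N.
ΣFx = 0 ⇒ f = N_wall = 218.5 N. ΣFy = 0 ⇒ N_floor = 699.7 N.
μ_min = f / N_floor = 218.5 / 699.7 = 0.312.

μ_min ≈ 0.312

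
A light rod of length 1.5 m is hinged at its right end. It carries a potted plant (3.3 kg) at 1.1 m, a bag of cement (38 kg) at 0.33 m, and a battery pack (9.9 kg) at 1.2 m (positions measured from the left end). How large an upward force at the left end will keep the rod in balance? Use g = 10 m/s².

Take moments about the right end.
Potted plant: 3.3 × 10 = 33 N down at 1.1 m → arm 0.4 m, τ = 33 × 0.4 = 13.2 N·m counterclockwise.
Bag of cement: 38 × 10 = 380 N down at 0.33 m → arm 1.17 m, τ = 380 × 1.17 = 444.6 N·m counterclockwise.
Battery pack: 9.9 × 10 = 99 N down at 1.2 m → arm 0.3 m, τ = 99 × 0.3 = 29.7 N·m counterclockwise.
Net moment of the loads = 487.5 N·m counterclockwise.
The upward force F acts at the left end, arm 1.5 m, giving F × 1.5 clockwise.
Setting net torque to zero: F × 1.5 = 487.5 → F = 487.5 / 1.5 = 325 N.

F ≈ 325 N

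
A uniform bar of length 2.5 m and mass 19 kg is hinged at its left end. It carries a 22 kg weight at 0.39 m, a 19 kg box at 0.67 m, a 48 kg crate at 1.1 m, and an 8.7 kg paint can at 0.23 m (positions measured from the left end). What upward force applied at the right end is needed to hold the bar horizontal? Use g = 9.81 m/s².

F ≈ 392 N

Sum moments about the left end (the unknown pivot reaction has zero arm there).
Beam weight: 19 × 9.81 = 186.4 N down at 1.25 m → arm 1.25 m, τ = 186.4 × 1.25 = 233 N·m clockwise.
Weight: 22 × 9.81 = 215.8 N down at 0.39 m → arm 0.39 m, τ = 215.8 × 0.39 = 84.16 N·m clockwise.
Box: 19 × 9.81 = 186.4 N down at 0.67 m → arm 0.67 m, τ = 186.4 × 0.67 = 124.9 N·m clockwise.
Crate: 48 × 9.81 = 470.9 N down at 1.1 m → arm 1.1 m, τ = 470.9 × 1.1 = 518 N·m clockwise.
Paint can: 8.7 × 9.81 = 85.35 N down at 0.23 m → arm 0.23 m, τ = 85.35 × 0.23 = 19.63 N·m clockwise.
Net moment of the loads = 979.7 N·m clockwise.
The upward force F acts at the right end, arm 2.5 m, giving F × 2.5 counterclockwise.
Στ = 0 ⇒ F × 2.5 = 979.7 ⇒ F = 979.7 / 2.5 = 392 N.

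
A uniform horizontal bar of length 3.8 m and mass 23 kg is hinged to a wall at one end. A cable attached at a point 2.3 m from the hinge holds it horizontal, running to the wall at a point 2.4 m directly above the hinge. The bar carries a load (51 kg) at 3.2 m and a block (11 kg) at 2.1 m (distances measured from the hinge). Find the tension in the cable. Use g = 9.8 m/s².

T ≈ 1360 N

Sum moments about the hinge (the unknown hinge reaction has zero arm there).
Beam weight: 23 × 9.8 = 225.4 N down at 1.9 m → arm 1.9 m, τ = 225.4 × 1.9 = 428.3 N·m clockwise.
Load: 51 × 9.8 = 499.8 N down at 3.2 m → arm 3.2 m, τ = 499.8 × 3.2 = 1599 N·m clockwise.
Block: 11 × 9.8 = 107.8 N down at 2.1 m → arm 2.1 m, τ = 107.8 × 2.1 = 226.4 N·m clockwise.
Total clockwise load moment = 2254 N·m.
The cable tension T acts at 2.3 m; only its component perpendicular to the bar, T sinθ, produces torque. sinθ = h/√(h²+d²) = 2.4/√(2.4²+2.3²) = 0.722.
For rotational equilibrium, T × 2.3 × 0.722 = 2254, so T = 2254 / 1.661 = 1360 N.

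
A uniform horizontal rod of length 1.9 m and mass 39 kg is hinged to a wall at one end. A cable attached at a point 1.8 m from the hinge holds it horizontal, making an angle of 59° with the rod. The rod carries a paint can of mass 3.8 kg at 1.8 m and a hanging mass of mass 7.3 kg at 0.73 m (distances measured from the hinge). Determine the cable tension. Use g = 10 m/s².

T ≈ 319 N

Choose the hinge as the axis so the unknown hinge reaction has zero arm there.
Beam weight: 39 × 10 = 390 N down at 0.95 m → arm 0.95 m, τ = 390 × 0.95 = 370.5 N·m clockwise.
Paint can: 3.8 × 10 = 38 N down at 1.8 m → arm 1.8 m, τ = 38 × 1.8 = 68.4 N·m clockwise.
Hanging mass: 7.3 × 10 = 73 N down at 0.73 m → arm 0.73 m, τ = 73 × 0.73 = 53.29 N·m clockwise.
Total clockwise load moment = 492.2 N·m.
The cable tension T acts at 1.8 m; only its component perpendicular to the rod, T sinθ, produces torque. sin 59° = 0.8572.
Setting net torque to zero: T × 1.8 × 0.8572 = 492.2 → T = 492.2 / 1.543 = 319 N.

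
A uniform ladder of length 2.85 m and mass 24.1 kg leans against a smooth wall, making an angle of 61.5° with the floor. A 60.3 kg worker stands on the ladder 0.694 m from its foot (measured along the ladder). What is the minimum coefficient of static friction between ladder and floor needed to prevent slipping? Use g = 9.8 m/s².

Sum moments about the foot of the ladder (the floor normal and friction both act there and drop out).
Ladder weight 24.1×9.8 = 236.2 N acts at 1.425 m along the ladder; its horizontal arm is 1.425·cos61.5° = 0.68 m → τ = 160.6 N·m clockwise.
Worker: 60.3×9.8 = 590.9 N at 0.694 m → arm 0.3311 m → τ = 195.6 N·m clockwise.
Wall normal N acts horizontally at the top; its moment arm is the height L sinθ = 2.85·sin61.5° = 2.505 m, counterclockwise.
Balancing moments: N × 2.505 = 356.2, giving N = 142.2 N.
ΣFx = 0 ⇒ f = N_wall = 142.2 N. ΣFy = 0 ⇒ N_floor = 827.1 N.
μ_min = f / N_floor = 142.2 / 827.1 = 0.172.

μ_min ≈ 0.172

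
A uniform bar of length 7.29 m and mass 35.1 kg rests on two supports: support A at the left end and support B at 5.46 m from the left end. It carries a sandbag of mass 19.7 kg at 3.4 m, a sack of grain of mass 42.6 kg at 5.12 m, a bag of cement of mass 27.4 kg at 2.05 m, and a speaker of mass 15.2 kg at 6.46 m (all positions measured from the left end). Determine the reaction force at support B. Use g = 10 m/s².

R_B ≈ 1040 N

Choose support A as the axis so its reaction then has zero moment arm.
Beam weight: 35.1 × 10 = 351 N down at 3.645 m → arm 3.645 m, τ = 351 × 3.645 = 1279 N·m clockwise.
Sandbag: 19.7 × 10 = 197 N down at 3.4 m → arm 3.4 m, τ = 197 × 3.4 = 669.8 N·m clockwise.
Sack of grain: 42.6 × 10 = 426 N down at 5.12 m → arm 5.12 m, τ = 426 × 5.12 = 2181 N·m clockwise.
Bag of cement: 27.4 × 10 = 274 N down at 2.05 m → arm 2.05 m, τ = 274 × 2.05 = 561.7 N·m clockwise.
Speaker: 15.2 × 10 = 152 N down at 6.46 m → arm 6.46 m, τ = 152 × 6.46 = 981.9 N·m clockwise.
Net load moment about support A = 5673 N·m clockwise.
Reaction R at support B is upward at 5.46 m, arm 5.46 m → moment R × 5.46 counterclockwise.
Setting net torque to zero: R × 5.46 = 5673 → R = 1040 N.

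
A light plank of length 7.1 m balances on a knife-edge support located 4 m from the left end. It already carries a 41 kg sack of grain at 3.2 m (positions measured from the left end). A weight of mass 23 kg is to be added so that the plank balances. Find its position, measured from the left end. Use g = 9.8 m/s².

x ≈ 5.43 m from the left end

Choose the knife-edge support (at 4 m from the left end) as the axis so the support reaction has zero arm there.
Sack of grain: 41 × 9.8 = 401.8 N down at 3.2 m → arm 0.8 m, τ = 401.8 × 0.8 = 321.4 N·m counterclockwise.
Net moment of existing loads = 321.4 N·m counterclockwise.
The weight weighs 23 × 9.8 = 225.4 N and must supply an equal clockwise moment, so its lever arm about the knife-edge support is 321.4 / 225.4 = 1.43 m.
That puts it at 4 + 1.43 = 5.43 m from the left end.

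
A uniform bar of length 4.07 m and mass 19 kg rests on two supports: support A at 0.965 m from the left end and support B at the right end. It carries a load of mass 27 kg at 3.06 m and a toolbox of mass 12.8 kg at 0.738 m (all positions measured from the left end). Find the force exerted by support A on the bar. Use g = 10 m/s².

R_A ≈ 350 N

Take moments about support B.
Beam weight: 19 × 10 = 190 N down at 2.035 m → arm 2.035 m, τ = 190 × 2.035 = 386.7 N·m counterclockwise.
Load: 27 × 10 = 270 N down at 3.06 m → arm 1.01 m, τ = 270 × 1.01 = 272.7 N·m counterclockwise.
Toolbox: 12.8 × 10 = 128 N down at 0.738 m → arm 3.332 m, τ = 128 × 3.332 = 426.5 N·m counterclockwise.
Net load moment about support B = 1086 N·m counterclockwise.
Reaction R at support A is upward at 0.965 m, arm 3.105 m → moment R × 3.105 clockwise.
Setting net torque to zero: R × 3.105 = 1086 → R = 350 N.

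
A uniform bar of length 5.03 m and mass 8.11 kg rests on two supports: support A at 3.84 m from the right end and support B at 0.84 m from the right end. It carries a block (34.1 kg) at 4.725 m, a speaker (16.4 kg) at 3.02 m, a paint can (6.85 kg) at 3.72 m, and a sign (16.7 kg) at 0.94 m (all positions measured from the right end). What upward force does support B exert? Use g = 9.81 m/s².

R_B ≈ 141 N

Taking torques about support A:
Beam weight: 8.11 × 9.81 = 79.56 N down at 2.515 m → arm 1.325 m, τ = 79.56 × 1.325 = 105.4 N·m clockwise.
Block: 34.1 × 9.81 = 334.5 N down at 4.725 m → arm 0.885 m, τ = 334.5 × 0.885 = 296 N·m counterclockwise.
Speaker: 16.4 × 9.81 = 160.9 N down at 3.02 m → arm 0.82 m, τ = 160.9 × 0.82 = 131.9 N·m clockwise.
Paint can: 6.85 × 9.81 = 67.2 N down at 3.72 m → arm 0.12 m, τ = 67.2 × 0.12 = 8.064 N·m clockwise.
Sign: 16.7 × 9.81 = 163.8 N down at 0.94 m → arm 2.9 m, τ = 163.8 × 2.9 = 475 N·m clockwise.
Net load moment about support A = 424.4 N·m clockwise.
Reaction R at support B is upward at 0.84 m, arm 3 m → moment R × 3 counterclockwise.
Balancing moments: R × 3 = 424.4, giving R = 141 N.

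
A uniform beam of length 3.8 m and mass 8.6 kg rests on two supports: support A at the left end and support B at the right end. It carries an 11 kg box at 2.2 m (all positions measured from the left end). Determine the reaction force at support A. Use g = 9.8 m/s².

Taking torques about support B:
Beam weight: 8.6 × 9.8 = 84.28 N down at 1.9 m → arm 1.9 m, τ = 84.28 × 1.9 = 160.1 N·m counterclockwise.
Box: 11 × 9.8 = 107.8 N down at 2.2 m → arm 1.6 m, τ = 107.8 × 1.6 = 172.5 N·m counterclockwise.
Net load moment about support B = 332.6 N·m counterclockwise.
Reaction R at support A is upward at 0 m, arm 3.8 m → moment R × 3.8 clockwise.
Στ = 0 ⇒ R × 3.8 = 332.6 ⇒ R = 87.5 N.

R_A ≈ 87.5 N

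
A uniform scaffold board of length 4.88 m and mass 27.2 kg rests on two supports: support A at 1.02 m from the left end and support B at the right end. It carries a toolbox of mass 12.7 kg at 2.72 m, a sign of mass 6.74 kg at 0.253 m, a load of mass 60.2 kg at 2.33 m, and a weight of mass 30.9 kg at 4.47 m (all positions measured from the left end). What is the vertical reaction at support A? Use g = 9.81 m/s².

R_A ≈ 740 N

Taking torques about support B:
Beam weight: 27.2 × 9.81 = 266.8 N down at 2.44 m → arm 2.44 m, τ = 266.8 × 2.44 = 651 N·m counterclockwise.
Toolbox: 12.7 × 9.81 = 124.6 N down at 2.72 m → arm 2.16 m, τ = 124.6 × 2.16 = 269.1 N·m counterclockwise.
Sign: 6.74 × 9.81 = 66.12 N down at 0.253 m → arm 4.627 m, τ = 66.12 × 4.627 = 305.9 N·m counterclockwise.
Load: 60.2 × 9.81 = 590.6 N down at 2.33 m → arm 2.55 m, τ = 590.6 × 2.55 = 1506 N·m counterclockwise.
Weight: 30.9 × 9.81 = 303.1 N down at 4.47 m → arm 0.41 m, τ = 303.1 × 0.41 = 124.3 N·m counterclockwise.
Net load moment about support B = 2856 N·m counterclockwise.
Reaction R at support A is upward at 1.02 m, arm 3.86 m → moment R × 3.86 clockwise.
Setting net torque to zero: R × 3.86 = 2856 → R = 740 N.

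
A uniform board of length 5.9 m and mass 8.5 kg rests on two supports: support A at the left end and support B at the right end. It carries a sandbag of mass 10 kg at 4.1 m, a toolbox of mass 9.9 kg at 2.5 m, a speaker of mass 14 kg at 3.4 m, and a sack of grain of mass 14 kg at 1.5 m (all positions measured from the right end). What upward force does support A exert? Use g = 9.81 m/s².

R_A ≈ 265 N

Taking torques about support B:
Beam weight: 8.5 × 9.81 = 83.39 N down at 2.95 m → arm 2.95 m, τ = 83.39 × 2.95 = 246 N·m counterclockwise.
Sandbag: 10 × 9.81 = 98.1 N down at 4.1 m → arm 4.1 m, τ = 98.1 × 4.1 = 402.2 N·m counterclockwise.
Toolbox: 9.9 × 9.81 = 97.12 N down at 2.5 m → arm 2.5 m, τ = 97.12 × 2.5 = 242.8 N·m counterclockwise.
Speaker: 14 × 9.81 = 137.3 N down at 3.4 m → arm 3.4 m, τ = 137.3 × 3.4 = 466.8 N·m counterclockwise.
Sack of grain: 14 × 9.81 = 137.3 N down at 1.5 m → arm 1.5 m, τ = 137.3 × 1.5 = 206 N·m counterclockwise.
Net load moment about support B = 1564 N·m counterclockwise.
Reaction R at support A is upward at 5.9 m, arm 5.9 m → moment R × 5.9 clockwise.
For rotational equilibrium, R × 5.9 = 1564, so R = 265 N.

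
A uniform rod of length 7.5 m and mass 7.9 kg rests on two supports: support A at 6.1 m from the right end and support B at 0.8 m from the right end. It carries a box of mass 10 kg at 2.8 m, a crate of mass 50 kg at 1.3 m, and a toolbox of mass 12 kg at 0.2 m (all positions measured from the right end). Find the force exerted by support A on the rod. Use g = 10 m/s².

R_A ≈ 115 N

Choose support B as the axis so its reaction then has zero moment arm.
Beam weight: 7.9 × 10 = 79 N down at 3.75 m → arm 2.95 m, τ = 79 × 2.95 = 233.1 N·m counterclockwise.
Box: 10 × 10 = 100 N down at 2.8 m → arm 2 m, τ = 100 × 2 = 200 N·m counterclockwise.
Crate: 50 × 10 = 500 N down at 1.3 m → arm 0.5 m, τ = 500 × 0.5 = 250 N·m counterclockwise.
Toolbox: 12 × 10 = 120 N down at 0.2 m → arm 0.6 m, τ = 120 × 0.6 = 72 N·m clockwise.
Net load moment about support B = 611.1 N·m counterclockwise.
Reaction R at support A is upward at 6.1 m, arm 5.3 m → moment R × 5.3 clockwise.
Setting net torque to zero: R × 5.3 = 611.1 → R = 115 N.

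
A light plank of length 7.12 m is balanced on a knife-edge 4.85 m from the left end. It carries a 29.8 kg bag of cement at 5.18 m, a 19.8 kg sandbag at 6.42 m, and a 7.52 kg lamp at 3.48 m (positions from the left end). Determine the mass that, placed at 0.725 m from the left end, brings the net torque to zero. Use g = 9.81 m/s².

Choose the knife-edge (at 4.85 m from the left end) as the axis so the support reaction has zero arm there.
Bag of cement: 29.8 × 9.81 = 292.3 N down at 5.18 m → arm 0.33 m, τ = 292.3 × 0.33 = 96.46 N·m clockwise.
Sandbag: 19.8 × 9.81 = 194.2 N down at 6.42 m → arm 1.57 m, τ = 194.2 × 1.57 = 304.9 N·m clockwise.
Lamp: 7.52 × 9.81 = 73.77 N down at 3.48 m → arm 1.37 m, τ = 73.77 × 1.37 = 101.1 N·m counterclockwise.
Net moment of known loads = 300.3 N·m clockwise.
An unknown mass m at 0.725 m has arm 4.125 m; its moment is m·g·4.125 counterclockwise.
Στ = 0 ⇒ m × 9.81 × 4.125 = 300.3 ⇒ m = 300.3 / (9.81 × 4.125) = 7.42 kg.

m ≈ 7.42 kg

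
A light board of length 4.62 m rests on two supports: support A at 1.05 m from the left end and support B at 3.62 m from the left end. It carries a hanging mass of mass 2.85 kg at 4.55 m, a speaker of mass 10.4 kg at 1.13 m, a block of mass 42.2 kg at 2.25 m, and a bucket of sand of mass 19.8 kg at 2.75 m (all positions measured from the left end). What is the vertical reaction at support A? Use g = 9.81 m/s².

R_A ≈ 375 N

Taking torques about support B:
Hanging mass: 2.85 × 9.81 = 27.96 N down at 4.55 m → arm 0.93 m, τ = 27.96 × 0.93 = 26 N·m clockwise.
Speaker: 10.4 × 9.81 = 102 N down at 1.13 m → arm 2.49 m, τ = 102 × 2.49 = 254 N·m counterclockwise.
Block: 42.2 × 9.81 = 414 N down at 2.25 m → arm 1.37 m, τ = 414 × 1.37 = 567.2 N·m counterclockwise.
Bucket of sand: 19.8 × 9.81 = 194.2 N down at 2.75 m → arm 0.87 m, τ = 194.2 × 0.87 = 169 N·m counterclockwise.
Net load moment about support B = 964.2 N·m counterclockwise.
Reaction R at support A is upward at 1.05 m, arm 2.57 m → moment R × 2.57 clockwise.
Στ = 0 ⇒ R × 2.57 = 964.2 ⇒ R = 375 N.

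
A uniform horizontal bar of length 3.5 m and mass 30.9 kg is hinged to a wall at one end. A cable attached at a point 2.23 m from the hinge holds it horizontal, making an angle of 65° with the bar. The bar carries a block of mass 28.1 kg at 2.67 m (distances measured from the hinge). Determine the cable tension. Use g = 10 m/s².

T ≈ 639 N

Take moments about the hinge.
Beam weight: 30.9 × 10 = 309 N down at 1.75 m → arm 1.75 m, τ = 309 × 1.75 = 540.8 N·m clockwise.
Block: 28.1 × 10 = 281 N down at 2.67 m → arm 2.67 m, τ = 281 × 2.67 = 750.3 N·m clockwise.
Total clockwise load moment = 1291 N·m.
The cable tension T acts at 2.23 m; only its component perpendicular to the bar, T sinθ, produces torque. sin 65° = 0.9063.
For rotational equilibrium, T × 2.23 × 0.9063 = 1291, so T = 1291 / 2.021 = 639 N.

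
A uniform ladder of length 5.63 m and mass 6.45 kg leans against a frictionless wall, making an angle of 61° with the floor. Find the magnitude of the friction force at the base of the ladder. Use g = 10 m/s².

About the foot of the ladder:
Ladder weight 6.45×10 = 64.5 N acts at 2.815 m along the ladder; its horizontal arm is 2.815·cos61° = 1.365 m → τ = 88.04 N·m clockwise.
Wall normal N acts horizontally at the top; its moment arm is the height L sinθ = 5.63·sin61° = 4.924 m, counterclockwise.
Balancing moments: N × 4.924 = 88.04, giving N = 17.9 N.
ΣFx = 0: friction at the foot balances the wall's push, so f = N_wall = 17.9 N.

f ≈ 17.9 N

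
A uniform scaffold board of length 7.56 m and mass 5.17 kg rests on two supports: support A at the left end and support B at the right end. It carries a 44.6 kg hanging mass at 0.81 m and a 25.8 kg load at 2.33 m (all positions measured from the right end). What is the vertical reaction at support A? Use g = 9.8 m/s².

R_A ≈ 150 N

Sum moments about support B (its reaction then has zero moment arm).
Beam weight: 5.17 × 9.8 = 50.67 N down at 3.78 m → arm 3.78 m, τ = 50.67 × 3.78 = 191.5 N·m counterclockwise.
Hanging mass: 44.6 × 9.8 = 437.1 N down at 0.81 m → arm 0.81 m, τ = 437.1 × 0.81 = 354.1 N·m counterclockwise.
Load: 25.8 × 9.8 = 252.8 N down at 2.33 m → arm 2.33 m, τ = 252.8 × 2.33 = 589 N·m counterclockwise.
Net load moment about support B = 1135 N·m counterclockwise.
Reaction R at support A is upward at 7.56 m, arm 7.56 m → moment R × 7.56 clockwise.
Balancing moments: R × 7.56 = 1135, giving R = 150 N.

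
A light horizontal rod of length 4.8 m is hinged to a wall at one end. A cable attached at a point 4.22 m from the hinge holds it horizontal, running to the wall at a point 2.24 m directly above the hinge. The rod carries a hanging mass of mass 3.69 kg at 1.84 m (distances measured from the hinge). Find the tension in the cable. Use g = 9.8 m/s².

T ≈ 33.6 N

Taking torques about the hinge:
Hanging mass: 3.69 × 9.8 = 36.16 N down at 1.84 m → arm 1.84 m, τ = 36.16 × 1.84 = 66.53 N·m clockwise.
Total clockwise load moment = 66.53 N·m.
The cable tension T acts at 4.22 m; only its component perpendicular to the rod, T sinθ, produces torque. sinθ = h/√(h²+d²) = 2.24/√(2.24²+4.22²) = 0.4688.
For rotational equilibrium, T × 4.22 × 0.4688 = 66.53, so T = 66.53 / 1.978 = 33.6 N.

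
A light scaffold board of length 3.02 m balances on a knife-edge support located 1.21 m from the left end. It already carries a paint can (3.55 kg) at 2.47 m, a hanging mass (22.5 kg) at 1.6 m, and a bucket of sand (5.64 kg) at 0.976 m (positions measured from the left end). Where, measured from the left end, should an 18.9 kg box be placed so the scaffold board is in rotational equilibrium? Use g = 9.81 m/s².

x ≈ 0.579 m from the left end

Sum moments about the knife-edge support (at 1.21 m from the left end) (the support reaction has zero arm there).
Paint can: 3.55 × 9.81 = 34.83 N down at 2.47 m → arm 1.26 m, τ = 34.83 × 1.26 = 43.89 N·m clockwise.
Hanging mass: 22.5 × 9.81 = 220.7 N down at 1.6 m → arm 0.39 m, τ = 220.7 × 0.39 = 86.07 N·m clockwise.
Bucket of sand: 5.64 × 9.81 = 55.33 N down at 0.976 m → arm 0.234 m, τ = 55.33 × 0.234 = 12.95 N·m counterclockwise.
Net moment of existing loads = 117 N·m clockwise.
The box weighs 18.9 × 9.81 = 185.4 N and must supply an equal counterclockwise moment, so its lever arm about the knife-edge support is 117 / 185.4 = 0.631 m.
That puts it at 1.21 − 0.631 = 0.579 m from the left end.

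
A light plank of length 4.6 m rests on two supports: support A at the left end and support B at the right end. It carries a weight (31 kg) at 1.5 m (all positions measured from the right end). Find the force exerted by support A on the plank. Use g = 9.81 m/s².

Take moments about support B.
Weight: 31 × 9.81 = 304.1 N down at 1.5 m → arm 1.5 m, τ = 304.1 × 1.5 = 456.2 N·m counterclockwise.
Net load moment about support B = 456.2 N·m counterclockwise.
Reaction R at support A is upward at 4.6 m, arm 4.6 m → moment R × 4.6 clockwise.
Balancing moments: R × 4.6 = 456.2, giving R = 99.2 N.

R_A ≈ 99.2 N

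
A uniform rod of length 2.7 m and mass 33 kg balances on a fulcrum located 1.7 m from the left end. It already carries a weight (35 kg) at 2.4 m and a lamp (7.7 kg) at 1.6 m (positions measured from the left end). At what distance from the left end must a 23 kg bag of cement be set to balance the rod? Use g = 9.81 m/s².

Take moments about the fulcrum (at 1.7 m from the left end).
Beam weight: 33 × 9.81 = 323.7 N down at 1.35 m → arm 0.35 m, τ = 323.7 × 0.35 = 113.3 N·m counterclockwise.
Weight: 35 × 9.81 = 343.4 N down at 2.4 m → arm 0.7 m, τ = 343.4 × 0.7 = 240.4 N·m clockwise.
Lamp: 7.7 × 9.81 = 75.54 N down at 1.6 m → arm 0.1 m, τ = 75.54 × 0.1 = 7.554 N·m counterclockwise.
Net moment of existing loads = 119.5 N·m clockwise.
The bag of cement weighs 23 × 9.81 = 225.6 N and must supply an equal counterclockwise moment, so its lever arm about the fulcrum is 119.5 / 225.6 = 0.53 m.
That puts it at 1.7 − 0.53 = 1.17 m from the left end.

x ≈ 1.17 m from the left end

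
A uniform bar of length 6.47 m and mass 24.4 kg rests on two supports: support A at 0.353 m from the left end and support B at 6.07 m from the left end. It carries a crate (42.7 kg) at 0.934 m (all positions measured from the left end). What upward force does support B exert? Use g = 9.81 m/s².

R_B ≈ 163 N

Choose support A as the axis so its reaction then has zero moment arm.
Beam weight: 24.4 × 9.81 = 239.4 N down at 3.235 m → arm 2.882 m, τ = 239.4 × 2.882 = 690 N·m clockwise.
Crate: 42.7 × 9.81 = 418.9 N down at 0.934 m → arm 0.581 m, τ = 418.9 × 0.581 = 243.4 N·m clockwise.
Net load moment about support A = 933.4 N·m clockwise.
Reaction R at support B is upward at 6.07 m, arm 5.717 m → moment R × 5.717 counterclockwise.
For rotational equilibrium, R × 5.717 = 933.4, so R = 163 N.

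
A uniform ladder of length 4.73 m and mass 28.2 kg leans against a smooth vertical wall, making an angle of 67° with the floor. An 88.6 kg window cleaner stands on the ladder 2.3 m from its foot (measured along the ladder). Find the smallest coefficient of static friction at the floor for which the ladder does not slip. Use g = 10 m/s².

μ_min ≈ 0.208

Take moments about the foot of the ladder.
Ladder weight 28.2×10 = 282 N acts at 2.365 m along the ladder; its horizontal arm is 2.365·cos67° = 0.9241 m → τ = 260.6 N·m clockwise.
Window cleaner: 88.6×10 = 886 N at 2.3 m → arm 0.8987 m → τ = 796.2 N·m clockwise.
Wall normal N acts horizontally at the top; its moment arm is the height L sinθ = 4.73·sin67° = 4.354 m, counterclockwise.
Setting net torque to zero: N × 4.354 = 1057 → N = 242.8 N.
ΣFx = 0 ⇒ f = N_wall = 242.8 N. ΣFy = 0 ⇒ N_floor = 1168 N.
μ_min = f / N_floor = 242.8 / 1168 = 0.208.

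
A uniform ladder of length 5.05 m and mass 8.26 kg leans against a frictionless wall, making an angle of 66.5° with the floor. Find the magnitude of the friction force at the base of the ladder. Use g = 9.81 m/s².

About the foot of the ladder:
Ladder weight 8.26×9.81 = 81.03 N acts at 2.525 m along the ladder; its horizontal arm is 2.525·cos66.5° = 1.007 m → τ = 81.6 N·m clockwise.
Wall normal N acts horizontally at the top; its moment arm is the height L sinθ = 5.05·sin66.5° = 4.631 m, counterclockwise.
Setting net torque to zero: N × 4.631 = 81.6 → N = 17.6 N.
ΣFx = 0: friction at the foot balances the wall's push, so f = N_wall = 17.6 N.

f ≈ 17.6 N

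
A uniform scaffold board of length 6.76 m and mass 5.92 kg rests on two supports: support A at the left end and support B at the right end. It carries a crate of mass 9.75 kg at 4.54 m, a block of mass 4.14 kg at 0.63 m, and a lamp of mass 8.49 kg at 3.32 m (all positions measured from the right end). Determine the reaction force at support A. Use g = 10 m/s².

Take moments about support B.
Beam weight: 5.92 × 10 = 59.2 N down at 3.38 m → arm 3.38 m, τ = 59.2 × 3.38 = 200.1 N·m counterclockwise.
Crate: 9.75 × 10 = 97.5 N down at 4.54 m → arm 4.54 m, τ = 97.5 × 4.54 = 442.6 N·m counterclockwise.
Block: 4.14 × 10 = 41.4 N down at 0.63 m → arm 0.63 m, τ = 41.4 × 0.63 = 26.08 N·m counterclockwise.
Lamp: 8.49 × 10 = 84.9 N down at 3.32 m → arm 3.32 m, τ = 84.9 × 3.32 = 281.9 N·m counterclockwise.
Net load moment about support B = 950.7 N·m counterclockwise.
Reaction R at support A is upward at 6.76 m, arm 6.76 m → moment R × 6.76 clockwise.
Balancing moments: R × 6.76 = 950.7, giving R = 141 N.

R_A ≈ 141 N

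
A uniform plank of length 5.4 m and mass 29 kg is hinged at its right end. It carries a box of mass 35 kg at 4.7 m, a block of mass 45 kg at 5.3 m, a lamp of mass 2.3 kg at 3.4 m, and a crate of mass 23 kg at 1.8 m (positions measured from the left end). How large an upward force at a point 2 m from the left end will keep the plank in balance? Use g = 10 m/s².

Sum moments about the right end (the unknown pivot reaction has zero arm there).
Beam weight: 29 × 10 = 290 N down at 2.7 m → arm 2.7 m, τ = 290 × 2.7 = 783 N·m counterclockwise.
Box: 35 × 10 = 350 N down at 4.7 m → arm 0.7 m, τ = 350 × 0.7 = 245 N·m counterclockwise.
Block: 45 × 10 = 450 N down at 5.3 m → arm 0.1 m, τ = 450 × 0.1 = 45 N·m counterclockwise.
Lamp: 2.3 × 10 = 23 N down at 3.4 m → arm 2 m, τ = 23 × 2 = 46 N·m counterclockwise.
Crate: 23 × 10 = 230 N down at 1.8 m → arm 3.6 m, τ = 230 × 3.6 = 828 N·m counterclockwise.
Net moment of the loads = 1947 N·m counterclockwise.
The upward force F acts at a point 2 m from the left end, arm 3.4 m, giving F × 3.4 clockwise.
Balancing moments: F × 3.4 = 1947, giving F = 1947 / 3.4 = 573 N.

F ≈ 573 N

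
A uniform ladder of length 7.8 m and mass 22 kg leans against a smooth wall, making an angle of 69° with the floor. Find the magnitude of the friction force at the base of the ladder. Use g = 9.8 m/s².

Choose the foot of the ladder as the axis so the floor normal and friction both act there and drop out.
Ladder weight 22×9.8 = 215.6 N acts at 3.9 m along the ladder; its horizontal arm is 3.9·cos69° = 1.398 m → τ = 301.4 N·m clockwise.
Wall normal N acts horizontally at the top; its moment arm is the height L sinθ = 7.8·sin69° = 7.282 m, counterclockwise.
Στ = 0 ⇒ N × 7.282 = 301.4 ⇒ N = 41.4 N.
ΣFx = 0: friction at the foot balances the wall's push, so f = N_wall = 41.4 N.

f ≈ 41.4 N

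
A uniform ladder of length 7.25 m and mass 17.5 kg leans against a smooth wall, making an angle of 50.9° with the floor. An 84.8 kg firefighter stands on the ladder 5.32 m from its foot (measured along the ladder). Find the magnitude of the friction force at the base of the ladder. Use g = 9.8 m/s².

f ≈ 565 N

Choose the foot of the ladder as the axis so the floor normal and friction both act there and drop out.
Ladder weight 17.5×9.8 = 171.5 N acts at 3.625 m along the ladder; its horizontal arm is 3.625·cos50.9° = 2.286 m → τ = 392 N·m clockwise.
Firefighter: 84.8×9.8 = 831 N at 5.32 m → arm 3.355 m → τ = 2788 N·m clockwise.
Wall normal N acts horizontally at the top; its moment arm is the height L sinθ = 7.25·sin50.9° = 5.626 m, counterclockwise.
For rotational equilibrium, N × 5.626 = 3180, so N = 565 N.
ΣFx = 0: friction at the foot balances the wall's push, so f = N_wall = 565 N.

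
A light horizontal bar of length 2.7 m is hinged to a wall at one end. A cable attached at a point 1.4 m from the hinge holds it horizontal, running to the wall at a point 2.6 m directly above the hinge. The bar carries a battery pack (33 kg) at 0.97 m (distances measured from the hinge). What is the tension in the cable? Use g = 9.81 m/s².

T ≈ 255 N

About the hinge:
Battery pack: 33 × 9.81 = 323.7 N down at 0.97 m → arm 0.97 m, τ = 323.7 × 0.97 = 314 N·m clockwise.
Total clockwise load moment = 314 N·m.
The cable tension T acts at 1.4 m; only its component perpendicular to the bar, T sinθ, produces torque. sinθ = h/√(h²+d²) = 2.6/√(2.6²+1.4²) = 0.8805.
Setting net torque to zero: T × 1.4 × 0.8805 = 314 → T = 314 / 1.233 = 255 N.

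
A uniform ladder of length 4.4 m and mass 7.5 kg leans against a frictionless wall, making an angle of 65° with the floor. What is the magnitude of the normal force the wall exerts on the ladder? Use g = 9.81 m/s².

Choose the foot of the ladder as the axis so the floor normal and friction both act there and drop out.
Ladder weight 7.5×9.81 = 73.58 N acts at 2.2 m along the ladder; its horizontal arm is 2.2·cos65° = 0.9298 m → τ = 68.41 N·m clockwise.
Wall normal N acts horizontally at the top; its moment arm is the height L sinθ = 4.4·sin65° = 3.988 m, counterclockwise.
Στ = 0 ⇒ N × 3.988 = 68.41 ⇒ N = 17.2 N.

N_wall ≈ 17.2 N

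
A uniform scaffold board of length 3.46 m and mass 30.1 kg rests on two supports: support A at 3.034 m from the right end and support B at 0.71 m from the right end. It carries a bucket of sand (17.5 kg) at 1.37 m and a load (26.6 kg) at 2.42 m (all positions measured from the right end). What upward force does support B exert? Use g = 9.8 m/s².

R_B ≈ 357 N

Taking torques about support A:
Beam weight: 30.1 × 9.8 = 295 N down at 1.73 m → arm 1.304 m, τ = 295 × 1.304 = 384.7 N·m clockwise.
Bucket of sand: 17.5 × 9.8 = 171.5 N down at 1.37 m → arm 1.664 m, τ = 171.5 × 1.664 = 285.4 N·m clockwise.
Load: 26.6 × 9.8 = 260.7 N down at 2.42 m → arm 0.614 m, τ = 260.7 × 0.614 = 160.1 N·m clockwise.
Net load moment about support A = 830.2 N·m clockwise.
Reaction R at support B is upward at 0.71 m, arm 2.324 m → moment R × 2.324 counterclockwise.
Στ = 0 ⇒ R × 2.324 = 830.2 ⇒ R = 357 N.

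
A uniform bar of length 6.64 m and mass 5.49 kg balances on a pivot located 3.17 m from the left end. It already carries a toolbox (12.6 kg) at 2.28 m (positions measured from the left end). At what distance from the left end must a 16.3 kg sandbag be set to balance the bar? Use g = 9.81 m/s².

x ≈ 3.81 m from the left end

Sum moments about the pivot (at 3.17 m from the left end) (the support reaction has zero arm there).
Beam weight: 5.49 × 9.81 = 53.86 N down at 3.32 m → arm 0.15 m, τ = 53.86 × 0.15 = 8.079 N·m clockwise.
Toolbox: 12.6 × 9.81 = 123.6 N down at 2.28 m → arm 0.89 m, τ = 123.6 × 0.89 = 110 N·m counterclockwise.
Net moment of existing loads = 101.9 N·m counterclockwise.
The sandbag weighs 16.3 × 9.81 = 159.9 N and must supply an equal clockwise moment, so its lever arm about the pivot is 101.9 / 159.9 = 0.637 m.
That puts it at 3.17 + 0.637 = 3.81 m from the left end.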